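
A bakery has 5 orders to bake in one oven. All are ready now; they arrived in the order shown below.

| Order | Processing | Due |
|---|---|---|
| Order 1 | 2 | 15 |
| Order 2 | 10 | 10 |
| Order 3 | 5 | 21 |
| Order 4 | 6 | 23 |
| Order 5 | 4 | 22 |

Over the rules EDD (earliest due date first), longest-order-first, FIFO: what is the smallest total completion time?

81

EDD (increasing due date): Order 2 Order 1 Order 3 Order 5 Order 4.
Order 2: 0→10
Order 1: 10→12
Order 3: 12→17
Order 5: 17→21
Order 4: 21→27
Sum = 10+12+17+21+27 = 87.
LPT (decreasing processing time): Order 2 Order 4 Order 3 Order 5 Order 1.
Order 2: 0→10
Order 4: 10→16
Order 3: 16→21
Order 5: 21→25
Order 1: 25→27
Sum = 10+16+21+25+27 = 99.
FIFO (arrival order): Order 1 Order 2 Order 3 Order 4 Order 5.
Order 1: 0→2
Order 2: 2→12
Order 3: 12→17
Order 4: 17→23
Order 5: 23→27
Sum = 2+12+17+23+27 = 81.
EDD 87, LPT 99, FIFO 81 → minimum 81.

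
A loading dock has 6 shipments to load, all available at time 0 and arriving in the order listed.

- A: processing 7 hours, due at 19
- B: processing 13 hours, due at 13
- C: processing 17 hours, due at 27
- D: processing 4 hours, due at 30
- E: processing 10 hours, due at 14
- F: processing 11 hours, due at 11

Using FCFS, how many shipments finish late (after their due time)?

5

FIFO (arrival order): A B C D E F.
A: 0→7, due 19, tardiness 0
B: 7→20, due 13, tardiness 7
C: 20→37, due 27, tardiness 10
D: 37→41, due 30, tardiness 11
E: 41→51, due 14, tardiness 37
F: 51→62, due 11, tardiness 51
Late shipments: 5.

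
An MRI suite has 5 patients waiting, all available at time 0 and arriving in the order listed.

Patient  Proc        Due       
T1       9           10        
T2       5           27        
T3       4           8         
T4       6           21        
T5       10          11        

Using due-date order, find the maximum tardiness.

EDD (increasing due date): T3 T1 T5 T4 T2.
T3: 0→4, due 8, tardiness 0
T1: 4→13, due 10, tardiness 3
T5: 13→23, due 11, tardiness 12
T4: 23→29, due 21, tardiness 8
T2: 29→34, due 27, tardiness 7
Maximum = 12.

12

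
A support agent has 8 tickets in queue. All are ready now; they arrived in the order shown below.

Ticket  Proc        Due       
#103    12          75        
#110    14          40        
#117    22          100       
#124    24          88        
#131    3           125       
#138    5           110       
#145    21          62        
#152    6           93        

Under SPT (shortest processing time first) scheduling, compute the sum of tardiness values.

19

SPT (increasing processing time): #131 #138 #152 #103 #110 #145 #117 #124.
#131: 0→3, due 125, tardiness 0
#138: 3→8, due 110, tardiness 0
#152: 8→14, due 93, tardiness 0
#103: 14→26, due 75, tardiness 0
#110: 26→40, due 40, tardiness 0
#145: 40→61, due 62, tardiness 0
#117: 61→83, due 100, tardiness 0
#124: 83→107, due 88, tardiness 19
Sum = 0+0+0+0+0+0+0+19 = 19.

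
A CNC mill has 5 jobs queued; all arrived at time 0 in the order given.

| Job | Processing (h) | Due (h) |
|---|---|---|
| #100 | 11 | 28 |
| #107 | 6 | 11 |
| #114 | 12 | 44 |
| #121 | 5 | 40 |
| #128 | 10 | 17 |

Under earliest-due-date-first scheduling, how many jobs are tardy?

EDD (increasing due date): #107 #128 #100 #121 #114.
#107: 0→6, due 11, tardiness 0
#128: 6→16, due 17, tardiness 0
#100: 16→27, due 28, tardiness 0
#121: 27→32, due 40, tardiness 0
#114: 32→44, due 44, tardiness 0
Late jobs: 0.

0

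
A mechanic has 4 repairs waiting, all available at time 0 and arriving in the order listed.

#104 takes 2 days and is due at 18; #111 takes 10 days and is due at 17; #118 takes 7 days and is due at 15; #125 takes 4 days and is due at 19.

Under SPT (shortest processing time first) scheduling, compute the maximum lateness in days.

SPT (increasing processing time): #104 #125 #118 #111.
#104: 0→2, due 18, lateness -16
#125: 2→6, due 19, lateness -13
#118: 6→13, due 15, lateness -2
#111: 13→23, due 17, lateness 6
Maximum = 6.

6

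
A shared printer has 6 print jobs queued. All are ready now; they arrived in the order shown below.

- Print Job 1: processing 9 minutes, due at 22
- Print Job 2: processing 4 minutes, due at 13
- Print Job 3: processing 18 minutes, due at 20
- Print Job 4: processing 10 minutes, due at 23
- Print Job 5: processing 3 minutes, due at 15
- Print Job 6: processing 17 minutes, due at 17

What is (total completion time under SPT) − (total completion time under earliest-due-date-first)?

SPT (increasing processing time): Print Job 5 Print Job 2 Print Job 1 Print Job 4 Print Job 6 Print Job 3.
Print Job 5: 0→3
Print Job 2: 3→7
Print Job 1: 7→16
Print Job 4: 16→26
Print Job 6: 26→43
Print Job 3: 43→61
Sum = 3+7+16+26+43+61 = 156.
EDD (increasing due date): Print Job 2 Print Job 5 Print Job 6 Print Job 3 Print Job 1 Print Job 4.
Print Job 2: 0→4
Print Job 5: 4→7
Print Job 6: 7→24
Print Job 3: 24→42
Print Job 1: 42→51
Print Job 4: 51→61
Sum = 4+7+24+42+51+61 = 189.
Difference = 156 − 189 = -33.

-33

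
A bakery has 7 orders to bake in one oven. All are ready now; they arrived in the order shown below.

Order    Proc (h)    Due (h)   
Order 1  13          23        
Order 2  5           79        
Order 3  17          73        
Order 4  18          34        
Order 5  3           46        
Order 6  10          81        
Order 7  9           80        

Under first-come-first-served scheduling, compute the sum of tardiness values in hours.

29

FIFO (arrival order): Order 1 Order 2 Order 3 Order 4 Order 5 Order 6 Order 7.
Order 1: 0→13, due 23, tardiness 0
Order 2: 13→18, due 79, tardiness 0
Order 3: 18→35, due 73, tardiness 0
Order 4: 35→53, due 34, tardiness 19
Order 5: 53→56, due 46, tardiness 10
Order 6: 56→66, due 81, tardiness 0
Order 7: 66→75, due 80, tardiness 0
Sum = 0+0+0+19+10+0+0 = 29.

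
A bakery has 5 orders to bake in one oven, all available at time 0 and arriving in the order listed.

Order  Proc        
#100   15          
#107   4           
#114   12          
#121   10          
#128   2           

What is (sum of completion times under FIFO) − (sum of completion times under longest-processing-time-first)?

-14

FIFO (arrival order): #100 #107 #114 #121 #128.
#100: 0→15
#107: 15→19
#114: 19→31
#121: 31→41
#128: 41→43
Sum = 15+19+31+41+43 = 149.
LPT (decreasing processing time): #100 #114 #121 #107 #128.
#100: 0→15
#114: 15→27
#121: 27→37
#107: 37→41
#128: 41→43
Sum = 15+27+37+41+43 = 163.
Difference = 149 − 163 = -14.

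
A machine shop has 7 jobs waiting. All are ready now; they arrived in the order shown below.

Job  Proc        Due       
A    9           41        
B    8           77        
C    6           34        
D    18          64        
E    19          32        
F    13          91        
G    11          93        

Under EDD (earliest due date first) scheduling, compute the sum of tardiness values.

0

EDD (increasing due date): E C A D B F G.
E: 0→19, due 32, tardiness 0
C: 19→25, due 34, tardiness 0
A: 25→34, due 41, tardiness 0
D: 34→52, due 64, tardiness 0
B: 52→60, due 77, tardiness 0
F: 60→73, due 91, tardiness 0
G: 73→84, due 93, tardiness 0
Sum = 0+0+0+0+0+0+0 = 0.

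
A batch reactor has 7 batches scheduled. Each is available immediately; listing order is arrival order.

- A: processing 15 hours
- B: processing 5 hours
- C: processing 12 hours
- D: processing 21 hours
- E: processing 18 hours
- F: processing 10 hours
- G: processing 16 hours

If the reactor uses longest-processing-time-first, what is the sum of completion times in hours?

456

LPT (decreasing processing time): D E G A C F B.
D: 0→21
E: 21→39
G: 39→55
A: 55→70
C: 70→82
F: 82→92
B: 92→97
Sum = 21+39+55+70+82+92+97 = 456.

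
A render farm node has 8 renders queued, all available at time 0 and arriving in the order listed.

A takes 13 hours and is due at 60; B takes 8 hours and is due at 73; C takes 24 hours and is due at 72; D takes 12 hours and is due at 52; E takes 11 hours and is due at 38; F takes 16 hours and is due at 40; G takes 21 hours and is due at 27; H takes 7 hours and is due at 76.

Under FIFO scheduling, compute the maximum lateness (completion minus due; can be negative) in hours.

FIFO (arrival order): A B C D E F G H.
A: 0→13, due 60, lateness -47
B: 13→21, due 73, lateness -52
C: 21→45, due 72, lateness -27
D: 45→57, due 52, lateness 5
E: 57→68, due 38, lateness 30
F: 68→84, due 40, lateness 44
G: 84→105, due 27, lateness 78
H: 105→112, due 76, lateness 36
Maximum = 78.

78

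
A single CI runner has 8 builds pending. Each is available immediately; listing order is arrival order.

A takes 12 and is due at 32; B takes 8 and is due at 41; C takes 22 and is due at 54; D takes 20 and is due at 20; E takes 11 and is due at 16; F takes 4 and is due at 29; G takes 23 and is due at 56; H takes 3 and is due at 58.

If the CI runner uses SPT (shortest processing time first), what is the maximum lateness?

SPT (increasing processing time): H F B E A D C G.
H: 0→3, due 58, lateness -55
F: 3→7, due 29, lateness -22
B: 7→15, due 41, lateness -26
E: 15→26, due 16, lateness 10
A: 26→38, due 32, lateness 6
D: 38→58, due 20, lateness 38
C: 58→80, due 54, lateness 26
G: 80→103, due 56, lateness 47
Maximum = 47.

47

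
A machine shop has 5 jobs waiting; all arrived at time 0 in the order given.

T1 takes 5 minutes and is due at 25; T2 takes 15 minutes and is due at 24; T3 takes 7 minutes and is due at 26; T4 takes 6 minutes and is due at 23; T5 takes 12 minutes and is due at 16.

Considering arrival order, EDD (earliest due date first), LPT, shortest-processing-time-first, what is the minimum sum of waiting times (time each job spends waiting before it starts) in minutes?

FIFO (arrival order): T1 T2 T3 T4 T5.
T1: waits 0, runs 0→5
T2: waits 5, runs 5→20
T3: waits 20, runs 20→27
T4: waits 27, runs 27→33
T5: waits 33, runs 33→45
Sum = 0+5+20+27+33 = 85.
EDD (increasing due date): T5 T4 T2 T1 T3.
T5: waits 0, runs 0→12
T4: waits 12, runs 12→18
T2: waits 18, runs 18→33
T1: waits 33, runs 33→38
T3: waits 38, runs 38→45
Sum = 0+12+18+33+38 = 101.
LPT (decreasing processing time): T2 T5 T3 T4 T1.
T2: waits 0, runs 0→15
T5: waits 15, runs 15→27
T3: waits 27, runs 27→34
T4: waits 34, runs 34→40
T1: waits 40, runs 40→45
Sum = 0+15+27+34+40 = 116.
SPT (increasing processing time): T1 T4 T3 T5 T2.
T1: waits 0, runs 0→5
T4: waits 5, runs 5→11
T3: waits 11, runs 11→18
T5: waits 18, runs 18→30
T2: waits 30, runs 30→45
Sum = 0+5+11+18+30 = 64.
FIFO 85, EDD 101, LPT 116, SPT 64 → minimum 64.

64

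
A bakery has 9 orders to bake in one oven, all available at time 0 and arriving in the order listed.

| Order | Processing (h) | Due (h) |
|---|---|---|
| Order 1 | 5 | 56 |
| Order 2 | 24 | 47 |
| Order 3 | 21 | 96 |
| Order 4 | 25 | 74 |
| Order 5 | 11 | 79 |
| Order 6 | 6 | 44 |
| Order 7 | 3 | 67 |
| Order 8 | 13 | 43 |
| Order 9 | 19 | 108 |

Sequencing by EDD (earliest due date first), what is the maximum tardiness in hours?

19

EDD (increasing due date): Order 8 Order 6 Order 2 Order 1 Order 7 Order 4 Order 5 Order 3 Order 9.
Order 8: 0→13, due 43, tardiness 0
Order 6: 13→19, due 44, tardiness 0
Order 2: 19→43, due 47, tardiness 0
Order 1: 43→48, due 56, tardiness 0
Order 7: 48→51, due 67, tardiness 0
Order 4: 51→76, due 74, tardiness 2
Order 5: 76→87, due 79, tardiness 8
Order 3: 87→108, due 96, tardiness 12
Order 9: 108→127, due 108, tardiness 19
Maximum = 19.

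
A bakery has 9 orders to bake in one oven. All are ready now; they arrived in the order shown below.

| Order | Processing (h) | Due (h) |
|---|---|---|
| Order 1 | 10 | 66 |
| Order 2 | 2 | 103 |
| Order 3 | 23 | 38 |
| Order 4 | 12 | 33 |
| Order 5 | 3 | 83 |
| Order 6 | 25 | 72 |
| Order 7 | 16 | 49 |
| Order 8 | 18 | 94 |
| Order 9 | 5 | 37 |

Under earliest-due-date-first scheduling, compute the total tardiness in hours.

68

EDD (increasing due date): Order 4 Order 9 Order 3 Order 7 Order 1 Order 6 Order 5 Order 8 Order 2.
Order 4: 0→12, due 33, tardiness 0
Order 9: 12→17, due 37, tardiness 0
Order 3: 17→40, due 38, tardiness 2
Order 7: 40→56, due 49, tardiness 7
Order 1: 56→66, due 66, tardiness 0
Order 6: 66→91, due 72, tardiness 19
Order 5: 91→94, due 83, tardiness 11
Order 8: 94→112, due 94, tardiness 18
Order 2: 112→114, due 103, tardiness 11
Sum = 0+0+2+7+0+19+11+18+11 = 68.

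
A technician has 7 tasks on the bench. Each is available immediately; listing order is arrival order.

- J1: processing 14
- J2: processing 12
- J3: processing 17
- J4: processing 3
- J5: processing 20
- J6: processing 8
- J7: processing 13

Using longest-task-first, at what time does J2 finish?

LPT (decreasing processing time): J5 J3 J1 J7 J2 J6 J4.
J5: 0→20
J3: 20→37
J1: 37→51
J7: 51→64
J2: 64→76

76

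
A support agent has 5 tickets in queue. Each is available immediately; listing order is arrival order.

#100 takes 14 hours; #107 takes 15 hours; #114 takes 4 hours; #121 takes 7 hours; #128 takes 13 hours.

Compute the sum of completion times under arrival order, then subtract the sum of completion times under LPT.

-19

FIFO (arrival order): #100 #107 #114 #121 #128.
#100: 0→14
#107: 14→29
#114: 29→33
#121: 33→40
#128: 40→53
Sum = 14+29+33+40+53 = 169.
LPT (decreasing processing time): #107 #100 #128 #121 #114.
#107: 0→15
#100: 15→29
#128: 29→42
#121: 42→49
#114: 49→53
Sum = 15+29+42+49+53 = 188.
Difference = 169 − 188 = -19.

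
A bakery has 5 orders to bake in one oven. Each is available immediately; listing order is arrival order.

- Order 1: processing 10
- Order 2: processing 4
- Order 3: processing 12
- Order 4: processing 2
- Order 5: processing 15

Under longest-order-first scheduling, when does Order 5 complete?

15

LPT (decreasing processing time): Order 5 Order 3 Order 1 Order 2 Order 4.
Order 5: 0→15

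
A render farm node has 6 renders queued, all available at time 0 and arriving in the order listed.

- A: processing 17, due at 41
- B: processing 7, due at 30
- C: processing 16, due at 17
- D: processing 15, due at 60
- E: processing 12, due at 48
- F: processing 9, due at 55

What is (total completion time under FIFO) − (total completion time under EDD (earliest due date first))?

11

FIFO (arrival order): A B C D E F.
A: 0→17
B: 17→24
C: 24→40
D: 40→55
E: 55→67
F: 67→76
Sum = 17+24+40+55+67+76 = 279.
EDD (increasing due date): C B A E F D.
C: 0→16
B: 16→23
A: 23→40
E: 40→52
F: 52→61
D: 61→76
Sum = 16+23+40+52+61+76 = 268.
Difference = 279 − 268 = 11.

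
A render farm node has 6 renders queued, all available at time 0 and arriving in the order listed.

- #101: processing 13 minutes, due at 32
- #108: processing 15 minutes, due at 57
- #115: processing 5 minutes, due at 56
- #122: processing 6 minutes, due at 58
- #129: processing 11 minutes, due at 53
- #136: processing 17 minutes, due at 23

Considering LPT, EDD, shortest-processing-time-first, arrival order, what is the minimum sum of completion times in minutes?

190

LPT (decreasing processing time): #136 #108 #101 #129 #122 #115.
#136: 0→17
#108: 17→32
#101: 32→45
#129: 45→56
#122: 56→62
#115: 62→67
Sum = 17+32+45+56+62+67 = 279.
EDD (increasing due date): #136 #101 #129 #115 #108 #122.
#136: 0→17
#101: 17→30
#129: 30→41
#115: 41→46
#108: 46→61
#122: 61→67
Sum = 17+30+41+46+61+67 = 262.
SPT (increasing processing time): #115 #122 #129 #101 #108 #136.
#115: 0→5
#122: 5→11
#129: 11→22
#101: 22→35
#108: 35→50
#136: 50→67
Sum = 5+11+22+35+50+67 = 190.
FIFO (arrival order): #101 #108 #115 #122 #129 #136.
#101: 0→13
#108: 13→28
#115: 28→33
#122: 33→39
#129: 39→50
#136: 50→67
Sum = 13+28+33+39+50+67 = 230.
LPT 279, EDD 262, SPT 190, FIFO 230 → minimum 190.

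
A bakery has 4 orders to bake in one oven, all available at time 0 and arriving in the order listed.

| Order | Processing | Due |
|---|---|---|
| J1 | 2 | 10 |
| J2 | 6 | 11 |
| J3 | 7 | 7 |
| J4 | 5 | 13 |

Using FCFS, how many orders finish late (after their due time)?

2

FIFO (arrival order): J1 J2 J3 J4.
J1: 0→2, due 10, tardiness 0
J2: 2→8, due 11, tardiness 0
J3: 8→15, due 7, tardiness 8
J4: 15→20, due 13, tardiness 7
Late orders: 2.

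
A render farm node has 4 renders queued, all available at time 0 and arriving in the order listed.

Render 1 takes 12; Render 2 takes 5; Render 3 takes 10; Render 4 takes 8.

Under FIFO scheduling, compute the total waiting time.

FIFO (arrival order): Render 1 Render 2 Render 3 Render 4.
Render 1: waits 0, runs 0→12
Render 2: waits 12, runs 12→17
Render 3: waits 17, runs 17→27
Render 4: waits 27, runs 27→35
Sum = 0+12+17+27 = 56.

56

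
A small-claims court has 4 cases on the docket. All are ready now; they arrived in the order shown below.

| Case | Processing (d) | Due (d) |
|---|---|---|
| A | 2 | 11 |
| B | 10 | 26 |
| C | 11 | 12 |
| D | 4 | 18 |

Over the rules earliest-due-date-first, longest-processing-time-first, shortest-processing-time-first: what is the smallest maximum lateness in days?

1

EDD (increasing due date): A C D B.
A: 0→2, due 11, lateness -9
C: 2→13, due 12, lateness 1
D: 13→17, due 18, lateness -1
B: 17→27, due 26, lateness 1
Maximum = 1.
LPT (decreasing processing time): C B D A.
C: 0→11, due 12, lateness -1
B: 11→21, due 26, lateness -5
D: 21→25, due 18, lateness 7
A: 25→27, due 11, lateness 16
Maximum = 16.
SPT (increasing processing time): A D B C.
A: 0→2, due 11, lateness -9
D: 2→6, due 18, lateness -12
B: 6→16, due 26, lateness -10
C: 16→27, due 12, lateness 15
Maximum = 15.
EDD 1, LPT 16, SPT 15 → minimum 1.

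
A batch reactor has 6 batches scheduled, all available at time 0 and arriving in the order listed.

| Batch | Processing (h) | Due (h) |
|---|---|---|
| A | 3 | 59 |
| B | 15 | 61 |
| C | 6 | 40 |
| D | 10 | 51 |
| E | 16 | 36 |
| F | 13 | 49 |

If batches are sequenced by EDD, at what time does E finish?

EDD (increasing due date): E C F D A B.
E: 0→16

16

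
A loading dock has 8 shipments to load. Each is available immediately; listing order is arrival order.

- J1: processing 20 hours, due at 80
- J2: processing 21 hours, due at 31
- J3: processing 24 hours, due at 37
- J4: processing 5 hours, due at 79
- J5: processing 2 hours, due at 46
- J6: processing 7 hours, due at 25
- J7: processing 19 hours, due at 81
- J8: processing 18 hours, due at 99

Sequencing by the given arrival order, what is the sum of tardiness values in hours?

FIFO (arrival order): J1 J2 J3 J4 J5 J6 J7 J8.
J1: 0→20, due 80, tardiness 0
J2: 20→41, due 31, tardiness 10
J3: 41→65, due 37, tardiness 28
J4: 65→70, due 79, tardiness 0
J5: 70→72, due 46, tardiness 26
J6: 72→79, due 25, tardiness 54
J7: 79→98, due 81, tardiness 17
J8: 98→116, due 99, tardiness 17
Sum = 0+10+28+0+26+54+17+17 = 152.

152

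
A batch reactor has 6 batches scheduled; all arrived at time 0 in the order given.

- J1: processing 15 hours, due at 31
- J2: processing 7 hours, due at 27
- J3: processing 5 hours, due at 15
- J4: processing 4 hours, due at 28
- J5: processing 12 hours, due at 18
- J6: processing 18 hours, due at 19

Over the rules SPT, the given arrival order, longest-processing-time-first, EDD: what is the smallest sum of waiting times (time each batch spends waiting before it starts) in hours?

SPT (increasing processing time): J4 J3 J2 J5 J1 J6.
J4: waits 0, runs 0→4
J3: waits 4, runs 4→9
J2: waits 9, runs 9→16
J5: waits 16, runs 16→28
J1: waits 28, runs 28→43
J6: waits 43, runs 43→61
Sum = 0+4+9+16+28+43 = 100.
FIFO (arrival order): J1 J2 J3 J4 J5 J6.
J1: waits 0, runs 0→15
J2: waits 15, runs 15→22
J3: waits 22, runs 22→27
J4: waits 27, runs 27→31
J5: waits 31, runs 31→43
J6: waits 43, runs 43→61
Sum = 0+15+22+27+31+43 = 138.
LPT (decreasing processing time): J6 J1 J5 J2 J3 J4.
J6: waits 0, runs 0→18
J1: waits 18, runs 18→33
J5: waits 33, runs 33→45
J2: waits 45, runs 45→52
J3: waits 52, runs 52→57
J4: waits 57, runs 57→61
Sum = 0+18+33+45+52+57 = 205.
EDD (increasing due date): J3 J5 J6 J2 J4 J1.
J3: waits 0, runs 0→5
J5: waits 5, runs 5→17
J6: waits 17, runs 17→35
J2: waits 35, runs 35→42
J4: waits 42, runs 42→46
J1: waits 46, runs 46→61
Sum = 0+5+17+35+42+46 = 145.
SPT 100, FIFO 138, LPT 205, EDD 145 → minimum 100.

100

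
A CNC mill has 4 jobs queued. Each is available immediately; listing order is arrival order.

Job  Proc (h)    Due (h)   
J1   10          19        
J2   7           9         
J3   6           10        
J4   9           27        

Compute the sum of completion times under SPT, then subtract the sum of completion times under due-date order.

SPT (increasing processing time): J3 J2 J4 J1.
J3: 0→6
J2: 6→13
J4: 13→22
J1: 22→32
Sum = 6+13+22+32 = 73.
EDD (increasing due date): J2 J3 J1 J4.
J2: 0→7
J3: 7→13
J1: 13→23
J4: 23→32
Sum = 7+13+23+32 = 75.
Difference = 73 − 75 = -2.

-2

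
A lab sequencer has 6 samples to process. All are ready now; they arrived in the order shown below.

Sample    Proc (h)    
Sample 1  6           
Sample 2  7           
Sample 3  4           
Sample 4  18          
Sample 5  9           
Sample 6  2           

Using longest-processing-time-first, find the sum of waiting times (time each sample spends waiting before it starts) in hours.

LPT (decreasing processing time): Sample 4 Sample 5 Sample 2 Sample 1 Sample 3 Sample 6.
Sample 4: waits 0, runs 0→18
Sample 5: waits 18, runs 18→27
Sample 2: waits 27, runs 27→34
Sample 1: waits 34, runs 34→40
Sample 3: waits 40, runs 40→44
Sample 6: waits 44, runs 44→46
Sum = 0+18+27+34+40+44 = 163.

163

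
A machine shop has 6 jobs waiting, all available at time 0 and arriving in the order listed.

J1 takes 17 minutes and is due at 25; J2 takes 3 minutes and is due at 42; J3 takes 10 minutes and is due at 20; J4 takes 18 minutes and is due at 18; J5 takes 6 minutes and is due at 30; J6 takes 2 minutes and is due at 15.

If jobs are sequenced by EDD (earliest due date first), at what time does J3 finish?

EDD (increasing due date): J6 J4 J3 J1 J5 J2.
J6: 0→2
J4: 2→20
J3: 20→30

30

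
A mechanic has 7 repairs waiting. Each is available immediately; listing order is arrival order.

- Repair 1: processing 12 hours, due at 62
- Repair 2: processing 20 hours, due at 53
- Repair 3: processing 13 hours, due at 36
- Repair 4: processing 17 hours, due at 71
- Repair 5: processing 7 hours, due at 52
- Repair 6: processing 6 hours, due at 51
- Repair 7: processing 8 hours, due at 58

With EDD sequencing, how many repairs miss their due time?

2

EDD (increasing due date): Repair 3 Repair 6 Repair 5 Repair 2 Repair 7 Repair 1 Repair 4.
Repair 3: 0→13, due 36, tardiness 0
Repair 6: 13→19, due 51, tardiness 0
Repair 5: 19→26, due 52, tardiness 0
Repair 2: 26→46, due 53, tardiness 0
Repair 7: 46→54, due 58, tardiness 0
Repair 1: 54→66, due 62, tardiness 4
Repair 4: 66→83, due 71, tardiness 12
Late repairs: 2.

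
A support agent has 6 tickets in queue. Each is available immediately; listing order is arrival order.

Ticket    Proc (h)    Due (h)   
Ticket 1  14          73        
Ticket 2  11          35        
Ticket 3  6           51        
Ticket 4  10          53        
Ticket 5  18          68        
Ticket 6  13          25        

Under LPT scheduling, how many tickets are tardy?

LPT (decreasing processing time): Ticket 5 Ticket 1 Ticket 6 Ticket 2 Ticket 4 Ticket 3.
Ticket 5: 0→18, due 68, tardiness 0
Ticket 1: 18→32, due 73, tardiness 0
Ticket 6: 32→45, due 25, tardiness 20
Ticket 2: 45→56, due 35, tardiness 21
Ticket 4: 56→66, due 53, tardiness 13
Ticket 3: 66→72, due 51, tardiness 21
Late tickets: 4.

4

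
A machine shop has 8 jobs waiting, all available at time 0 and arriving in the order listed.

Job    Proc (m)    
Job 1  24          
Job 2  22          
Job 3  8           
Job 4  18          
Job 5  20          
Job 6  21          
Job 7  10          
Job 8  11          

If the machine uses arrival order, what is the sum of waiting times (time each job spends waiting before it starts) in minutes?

524

FIFO (arrival order): Job 1 Job 2 Job 3 Job 4 Job 5 Job 6 Job 7 Job 8.
Job 1: waits 0, runs 0→24
Job 2: waits 24, runs 24→46
Job 3: waits 46, runs 46→54
Job 4: waits 54, runs 54→72
Job 5: waits 72, runs 72→92
Job 6: waits 92, runs 92→113
Job 7: waits 113, runs 113→123
Job 8: waits 123, runs 123→134
Sum = 0+24+46+54+72+92+113+123 = 524.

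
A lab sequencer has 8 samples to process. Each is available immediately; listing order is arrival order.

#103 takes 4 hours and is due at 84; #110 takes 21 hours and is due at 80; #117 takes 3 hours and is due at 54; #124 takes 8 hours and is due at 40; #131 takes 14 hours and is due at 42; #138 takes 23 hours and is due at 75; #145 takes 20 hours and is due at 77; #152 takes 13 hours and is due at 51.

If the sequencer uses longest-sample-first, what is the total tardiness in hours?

LPT (decreasing processing time): #138 #110 #145 #131 #152 #124 #103 #117.
#138: 0→23, due 75, tardiness 0
#110: 23→44, due 80, tardiness 0
#145: 44→64, due 77, tardiness 0
#131: 64→78, due 42, tardiness 36
#152: 78→91, due 51, tardiness 40
#124: 91→99, due 40, tardiness 59
#103: 99→103, due 84, tardiness 19
#117: 103→106, due 54, tardiness 52
Sum = 0+0+0+36+40+59+19+52 = 206.

206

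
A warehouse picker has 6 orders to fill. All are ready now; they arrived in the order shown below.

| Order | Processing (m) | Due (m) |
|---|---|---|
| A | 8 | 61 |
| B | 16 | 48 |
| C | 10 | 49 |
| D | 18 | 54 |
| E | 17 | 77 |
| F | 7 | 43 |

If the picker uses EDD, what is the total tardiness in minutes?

0

EDD (increasing due date): F B C D A E.
F: 0→7, due 43, tardiness 0
B: 7→23, due 48, tardiness 0
C: 23→33, due 49, tardiness 0
D: 33→51, due 54, tardiness 0
A: 51→59, due 61, tardiness 0
E: 59→76, due 77, tardiness 0
Sum = 0+0+0+0+0+0 = 0.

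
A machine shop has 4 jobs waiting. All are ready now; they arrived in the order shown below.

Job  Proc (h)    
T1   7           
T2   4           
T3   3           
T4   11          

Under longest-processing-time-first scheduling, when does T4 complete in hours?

11

LPT (decreasing processing time): T4 T1 T2 T3.
T4: 0→11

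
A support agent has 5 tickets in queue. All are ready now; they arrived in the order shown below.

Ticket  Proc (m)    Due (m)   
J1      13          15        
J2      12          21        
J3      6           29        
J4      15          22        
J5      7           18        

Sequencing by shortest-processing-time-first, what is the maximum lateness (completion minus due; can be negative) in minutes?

31

SPT (increasing processing time): J3 J5 J2 J1 J4.
J3: 0→6, due 29, lateness -23
J5: 6→13, due 18, lateness -5
J2: 13→25, due 21, lateness 4
J1: 25→38, due 15, lateness 23
J4: 38→53, due 22, lateness 31
Maximum = 31.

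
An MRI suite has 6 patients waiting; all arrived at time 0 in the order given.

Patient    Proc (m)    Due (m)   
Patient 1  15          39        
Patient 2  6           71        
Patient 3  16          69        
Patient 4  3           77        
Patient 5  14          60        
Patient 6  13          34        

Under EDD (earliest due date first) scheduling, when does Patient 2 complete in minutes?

EDD (increasing due date): Patient 6 Patient 1 Patient 5 Patient 3 Patient 2 Patient 4.
Patient 6: 0→13
Patient 1: 13→28
Patient 5: 28→42
Patient 3: 42→58
Patient 2: 58→64

64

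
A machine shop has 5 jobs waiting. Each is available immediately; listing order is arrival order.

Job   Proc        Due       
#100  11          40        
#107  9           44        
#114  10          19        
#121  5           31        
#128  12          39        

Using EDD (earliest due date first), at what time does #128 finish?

27

EDD (increasing due date): #114 #121 #128 #100 #107.
#114: 0→10
#121: 10→15
#128: 15→27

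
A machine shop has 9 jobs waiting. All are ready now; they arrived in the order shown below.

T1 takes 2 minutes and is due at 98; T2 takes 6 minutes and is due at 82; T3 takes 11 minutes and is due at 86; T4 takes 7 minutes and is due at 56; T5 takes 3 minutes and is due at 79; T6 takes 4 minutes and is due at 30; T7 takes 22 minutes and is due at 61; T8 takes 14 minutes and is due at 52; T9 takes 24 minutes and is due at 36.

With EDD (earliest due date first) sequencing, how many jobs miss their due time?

2

EDD (increasing due date): T6 T9 T8 T4 T7 T5 T2 T3 T1.
T6: 0→4, due 30, tardiness 0
T9: 4→28, due 36, tardiness 0
T8: 28→42, due 52, tardiness 0
T4: 42→49, due 56, tardiness 0
T7: 49→71, due 61, tardiness 10
T5: 71→74, due 79, tardiness 0
T2: 74→80, due 82, tardiness 0
T3: 80→91, due 86, tardiness 5
T1: 91→93, due 98, tardiness 0
Late jobs: 2.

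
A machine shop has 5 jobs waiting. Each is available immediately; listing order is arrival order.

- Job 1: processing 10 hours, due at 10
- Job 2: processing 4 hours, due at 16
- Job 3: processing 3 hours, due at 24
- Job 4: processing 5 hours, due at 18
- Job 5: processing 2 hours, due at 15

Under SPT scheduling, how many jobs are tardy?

SPT (increasing processing time): Job 5 Job 3 Job 2 Job 4 Job 1.
Job 5: 0→2, due 15, tardiness 0
Job 3: 2→5, due 24, tardiness 0
Job 2: 5→9, due 16, tardiness 0
Job 4: 9→14, due 18, tardiness 0
Job 1: 14→24, due 10, tardiness 14
Late jobs: 1.

1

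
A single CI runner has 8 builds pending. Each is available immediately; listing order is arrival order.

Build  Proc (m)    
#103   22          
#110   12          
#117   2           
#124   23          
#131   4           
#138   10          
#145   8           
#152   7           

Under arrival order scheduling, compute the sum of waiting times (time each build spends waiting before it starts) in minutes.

368

FIFO (arrival order): #103 #110 #117 #124 #131 #138 #145 #152.
#103: waits 0, runs 0→22
#110: waits 22, runs 22→34
#117: waits 34, runs 34→36
#124: waits 36, runs 36→59
#131: waits 59, runs 59→63
#138: waits 63, runs 63→73
#145: waits 73, runs 73→81
#152: waits 81, runs 81→88
Sum = 0+22+34+36+59+63+73+81 = 368.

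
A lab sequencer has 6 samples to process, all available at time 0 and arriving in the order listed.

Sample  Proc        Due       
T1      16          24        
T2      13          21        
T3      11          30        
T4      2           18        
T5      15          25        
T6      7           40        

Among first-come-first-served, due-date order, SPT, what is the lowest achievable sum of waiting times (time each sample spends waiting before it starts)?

112

FIFO (arrival order): T1 T2 T3 T4 T5 T6.
T1: waits 0, runs 0→16
T2: waits 16, runs 16→29
T3: waits 29, runs 29→40
T4: waits 40, runs 40→42
T5: waits 42, runs 42→57
T6: waits 57, runs 57→64
Sum = 0+16+29+40+42+57 = 184.
EDD (increasing due date): T4 T2 T1 T5 T3 T6.
T4: waits 0, runs 0→2
T2: waits 2, runs 2→15
T1: waits 15, runs 15→31
T5: waits 31, runs 31→46
T3: waits 46, runs 46→57
T6: waits 57, runs 57→64
Sum = 0+2+15+31+46+57 = 151.
SPT (increasing processing time): T4 T6 T3 T2 T5 T1.
T4: waits 0, runs 0→2
T6: waits 2, runs 2→9
T3: waits 9, runs 9→20
T2: waits 20, runs 20→33
T5: waits 33, runs 33→48
T1: waits 48, runs 48→64
Sum = 0+2+9+20+33+48 = 112.
FIFO 184, EDD 151, SPT 112 → minimum 112.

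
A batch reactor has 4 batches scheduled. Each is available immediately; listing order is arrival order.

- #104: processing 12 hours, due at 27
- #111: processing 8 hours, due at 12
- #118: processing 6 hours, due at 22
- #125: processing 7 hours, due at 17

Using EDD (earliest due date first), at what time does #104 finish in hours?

33

EDD (increasing due date): #111 #125 #118 #104.
#111: 0→8
#125: 8→15
#118: 15→21
#104: 21→33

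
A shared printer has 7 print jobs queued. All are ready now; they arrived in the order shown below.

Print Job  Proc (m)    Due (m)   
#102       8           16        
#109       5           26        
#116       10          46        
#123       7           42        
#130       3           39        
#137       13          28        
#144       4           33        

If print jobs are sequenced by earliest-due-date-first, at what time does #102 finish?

8

EDD (increasing due date): #102 #109 #137 #144 #130 #123 #116.
#102: 0→8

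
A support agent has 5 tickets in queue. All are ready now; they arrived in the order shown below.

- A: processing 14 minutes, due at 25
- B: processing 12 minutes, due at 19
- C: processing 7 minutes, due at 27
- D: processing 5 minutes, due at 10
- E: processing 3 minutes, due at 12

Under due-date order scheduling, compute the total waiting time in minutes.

EDD (increasing due date): D E B A C.
D: waits 0, runs 0→5
E: waits 5, runs 5→8
B: waits 8, runs 8→20
A: waits 20, runs 20→34
C: waits 34, runs 34→41
Sum = 0+5+8+20+34 = 67.

67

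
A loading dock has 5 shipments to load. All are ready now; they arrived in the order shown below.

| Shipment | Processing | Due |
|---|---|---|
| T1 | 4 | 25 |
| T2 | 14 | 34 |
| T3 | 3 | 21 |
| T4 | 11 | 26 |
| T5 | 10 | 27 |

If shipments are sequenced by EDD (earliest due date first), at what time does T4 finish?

18

EDD (increasing due date): T3 T1 T4 T5 T2.
T3: 0→3
T1: 3→7
T4: 7→18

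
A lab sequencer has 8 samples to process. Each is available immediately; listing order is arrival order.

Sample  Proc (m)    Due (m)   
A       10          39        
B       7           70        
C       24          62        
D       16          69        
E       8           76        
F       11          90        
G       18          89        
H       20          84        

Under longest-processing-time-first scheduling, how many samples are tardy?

4

LPT (decreasing processing time): C H G D F A E B.
C: 0→24, due 62, tardiness 0
H: 24→44, due 84, tardiness 0
G: 44→62, due 89, tardiness 0
D: 62→78, due 69, tardiness 9
F: 78→89, due 90, tardiness 0
A: 89→99, due 39, tardiness 60
E: 99→107, due 76, tardiness 31
B: 107→114, due 70, tardiness 44
Late samples: 4.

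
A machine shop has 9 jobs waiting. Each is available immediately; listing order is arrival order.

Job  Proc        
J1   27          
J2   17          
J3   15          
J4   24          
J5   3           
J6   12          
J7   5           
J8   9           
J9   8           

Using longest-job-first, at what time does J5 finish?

LPT (decreasing processing time): J1 J4 J2 J3 J6 J8 J9 J7 J5.
J1: 0→27
J4: 27→51
J2: 51→68
J3: 68→83
J6: 83→95
J8: 95→104
J9: 104→112
J7: 112→117
J5: 117→120

120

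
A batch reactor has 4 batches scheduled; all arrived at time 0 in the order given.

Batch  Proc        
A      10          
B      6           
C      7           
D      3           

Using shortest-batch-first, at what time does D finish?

SPT (increasing processing time): D B C A.
D: 0→3

3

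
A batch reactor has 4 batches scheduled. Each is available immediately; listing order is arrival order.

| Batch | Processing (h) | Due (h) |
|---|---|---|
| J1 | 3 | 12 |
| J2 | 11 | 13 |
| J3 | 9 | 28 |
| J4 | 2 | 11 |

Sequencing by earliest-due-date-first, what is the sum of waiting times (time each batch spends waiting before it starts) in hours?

EDD (increasing due date): J4 J1 J2 J3.
J4: waits 0, runs 0→2
J1: waits 2, runs 2→5
J2: waits 5, runs 5→16
J3: waits 16, runs 16→25
Sum = 0+2+5+16 = 23.

23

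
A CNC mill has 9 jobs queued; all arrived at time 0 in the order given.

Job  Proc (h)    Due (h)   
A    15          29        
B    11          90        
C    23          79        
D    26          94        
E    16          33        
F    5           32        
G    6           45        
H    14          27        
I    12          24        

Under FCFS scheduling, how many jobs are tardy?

5

FIFO (arrival order): A B C D E F G H I.
A: 0→15, due 29, tardiness 0
B: 15→26, due 90, tardiness 0
C: 26→49, due 79, tardiness 0
D: 49→75, due 94, tardiness 0
E: 75→91, due 33, tardiness 58
F: 91→96, due 32, tardiness 64
G: 96→102, due 45, tardiness 57
H: 102→116, due 27, tardiness 89
I: 116→128, due 24, tardiness 104
Late jobs: 5.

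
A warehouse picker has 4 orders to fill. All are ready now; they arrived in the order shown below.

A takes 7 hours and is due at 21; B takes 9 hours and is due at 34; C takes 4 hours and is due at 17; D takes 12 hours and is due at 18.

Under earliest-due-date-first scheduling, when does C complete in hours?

4

EDD (increasing due date): C D A B.
C: 0→4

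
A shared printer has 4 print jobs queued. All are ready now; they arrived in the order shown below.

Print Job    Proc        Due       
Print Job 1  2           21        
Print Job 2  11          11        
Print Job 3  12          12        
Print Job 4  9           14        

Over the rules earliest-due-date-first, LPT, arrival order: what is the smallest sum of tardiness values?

EDD (increasing due date): Print Job 2 Print Job 3 Print Job 4 Print Job 1.
Print Job 2: 0→11, due 11, tardiness 0
Print Job 3: 11→23, due 12, tardiness 11
Print Job 4: 23→32, due 14, tardiness 18
Print Job 1: 32→34, due 21, tardiness 13
Sum = 0+11+18+13 = 42.
LPT (decreasing processing time): Print Job 3 Print Job 2 Print Job 4 Print Job 1.
Print Job 3: 0→12, due 12, tardiness 0
Print Job 2: 12→23, due 11, tardiness 12
Print Job 4: 23→32, due 14, tardiness 18
Print Job 1: 32→34, due 21, tardiness 13
Sum = 0+12+18+13 = 43.
FIFO (arrival order): Print Job 1 Print Job 2 Print Job 3 Print Job 4.
Print Job 1: 0→2, due 21, tardiness 0
Print Job 2: 2→13, due 11, tardiness 2
Print Job 3: 13→25, due 12, tardiness 13
Print Job 4: 25→34, due 14, tardiness 20
Sum = 0+2+13+20 = 35.
EDD 42, LPT 43, FIFO 35 → minimum 35.

35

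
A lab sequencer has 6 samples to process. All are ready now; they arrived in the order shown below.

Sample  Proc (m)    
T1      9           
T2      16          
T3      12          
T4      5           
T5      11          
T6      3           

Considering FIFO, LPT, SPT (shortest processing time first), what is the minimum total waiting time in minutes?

FIFO (arrival order): T1 T2 T3 T4 T5 T6.
T1: waits 0, runs 0→9
T2: waits 9, runs 9→25
T3: waits 25, runs 25→37
T4: waits 37, runs 37→42
T5: waits 42, runs 42→53
T6: waits 53, runs 53→56
Sum = 0+9+25+37+42+53 = 166.
LPT (decreasing processing time): T2 T3 T5 T1 T4 T6.
T2: waits 0, runs 0→16
T3: waits 16, runs 16→28
T5: waits 28, runs 28→39
T1: waits 39, runs 39→48
T4: waits 48, runs 48→53
T6: waits 53, runs 53→56
Sum = 0+16+28+39+48+53 = 184.
SPT (increasing processing time): T6 T4 T1 T5 T3 T2.
T6: waits 0, runs 0→3
T4: waits 3, runs 3→8
T1: waits 8, runs 8→17
T5: waits 17, runs 17→28
T3: waits 28, runs 28→40
T2: waits 40, runs 40→56
Sum = 0+3+8+17+28+40 = 96.
FIFO 166, LPT 184, SPT 96 → minimum 96.

96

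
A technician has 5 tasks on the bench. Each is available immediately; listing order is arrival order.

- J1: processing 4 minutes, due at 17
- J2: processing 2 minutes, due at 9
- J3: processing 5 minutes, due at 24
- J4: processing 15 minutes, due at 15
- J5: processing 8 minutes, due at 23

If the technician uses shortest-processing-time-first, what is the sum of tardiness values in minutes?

19

SPT (increasing processing time): J2 J1 J3 J5 J4.
J2: 0→2, due 9, tardiness 0
J1: 2→6, due 17, tardiness 0
J3: 6→11, due 24, tardiness 0
J5: 11→19, due 23, tardiness 0
J4: 19→34, due 15, tardiness 19
Sum = 0+0+0+0+19 = 19.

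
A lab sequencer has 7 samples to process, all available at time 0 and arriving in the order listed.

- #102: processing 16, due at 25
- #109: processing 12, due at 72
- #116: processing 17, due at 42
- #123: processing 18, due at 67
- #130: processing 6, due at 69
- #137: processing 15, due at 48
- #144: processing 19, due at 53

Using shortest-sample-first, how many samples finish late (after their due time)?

SPT (increasing processing time): #130 #109 #137 #102 #116 #123 #144.
#130: 0→6, due 69, tardiness 0
#109: 6→18, due 72, tardiness 0
#137: 18→33, due 48, tardiness 0
#102: 33→49, due 25, tardiness 24
#116: 49→66, due 42, tardiness 24
#123: 66→84, due 67, tardiness 17
#144: 84→103, due 53, tardiness 50
Late samples: 4.

4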